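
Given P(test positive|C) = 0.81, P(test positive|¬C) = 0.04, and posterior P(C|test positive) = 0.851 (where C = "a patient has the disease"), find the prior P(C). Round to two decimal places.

Bayes' rule in odds form gives O(C|E) = O(C)·[P(E|C)/P(E|¬C)], hence O(C) = O(C|E)/LR.
Posterior odds = 0.851/(1−0.851) = 5.7114. LR = 0.81/0.04 = 20.2500.
Prior odds = 5.7114/20.2500 = 0.2820, so P(C) = 0.2820/(1+0.2820) ≈ 0.22.

P(C) = 0.22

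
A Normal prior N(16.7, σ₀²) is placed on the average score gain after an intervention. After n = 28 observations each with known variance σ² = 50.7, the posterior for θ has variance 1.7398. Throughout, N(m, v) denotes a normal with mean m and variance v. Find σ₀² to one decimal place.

For the Normal–Normal model with known σ², precisions add: τ_n = τ₀ + n/σ².
So 1/σ₀² = 1/1.7398 − 28/50.7 = 0.574779 − 0.552268 = 0.022511.
Hence σ₀² = 1/0.022511 ≈ 44.4.

σ₀² = 44.4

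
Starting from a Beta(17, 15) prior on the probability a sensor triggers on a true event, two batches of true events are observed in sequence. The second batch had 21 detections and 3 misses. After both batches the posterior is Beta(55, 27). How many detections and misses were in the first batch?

Because Beta–binomial updating is additive in the counts, the combined data contributed (α_post−α_prior, β_post−β_prior) successes and failures.
Total across both batches: 55−17=38 detections, 27−15=12 misses.
Subtract the second batch: 38−21=17 detections and 12−3=9 misses.

17 detections and 9 misses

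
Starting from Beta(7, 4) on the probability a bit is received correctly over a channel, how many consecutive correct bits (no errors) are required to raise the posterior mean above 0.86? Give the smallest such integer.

k = 18

After k correct bits and 0 errors the posterior is Beta(7+k, 4), with mean (7+k)/(7+4+k).
Set (7+k)/(11+k) > 0.86 and solve: k > (0.86·11 − 7)/(1 − 0.86) = 17.571.
The smallest integer exceeding 17.571 is 18.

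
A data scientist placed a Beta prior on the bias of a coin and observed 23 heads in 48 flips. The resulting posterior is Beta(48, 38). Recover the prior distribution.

Beta(25, 13)

Beta is conjugate to the binomial likelihood: posterior = Beta(a+s, b+f).
So a = 48 − 23 = 25 and b = 38 − 25 = 13.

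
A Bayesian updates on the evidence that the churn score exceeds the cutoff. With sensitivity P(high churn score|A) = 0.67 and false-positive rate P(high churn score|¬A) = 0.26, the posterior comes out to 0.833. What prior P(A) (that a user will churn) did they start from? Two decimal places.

P(A) = 0.66

In odds form, posterior odds = prior odds × likelihood ratio, so prior odds = posterior odds ÷ LR.
Posterior odds = 0.833/(1−0.833) = 4.9880. LR = 0.67/0.26 = 2.5769.
Prior odds = 4.9880/2.5769 = 1.9357, so P(A) = 1.9357/(1+1.9357) ≈ 0.66.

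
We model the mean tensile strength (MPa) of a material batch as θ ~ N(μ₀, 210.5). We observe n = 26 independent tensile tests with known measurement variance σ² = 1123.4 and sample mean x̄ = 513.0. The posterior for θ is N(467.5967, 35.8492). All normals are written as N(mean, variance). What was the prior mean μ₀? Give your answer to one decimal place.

μ₀ = 246.4

The posterior mean is a precision-weighted average: μ_n = (τ₀μ₀ + τ_data·x̄)/(τ₀+τ_data), with τ₀=1/σ₀² and τ_data=n/σ².
Here τ₀ = 1/210.5 = 0.004751 and τ_data = 26/1123.4 = 0.023144, so τ_n = 0.027895.
Rearranging for μ₀: μ₀ = (μ_n·τ_n − τ_data·x̄)/τ₀ = (467.5967·0.027895 − 0.023144·513.0) / 0.004751 = 1.170738/0.004751 ≈ 246.4.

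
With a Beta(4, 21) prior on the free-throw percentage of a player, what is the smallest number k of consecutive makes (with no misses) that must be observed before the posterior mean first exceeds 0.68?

k = 41

After k makes and 0 misses the posterior is Beta(4+k, 21), with mean (4+k)/(4+21+k).
Set (4+k)/(25+k) > 0.68 and solve: k > (0.68·25 − 4)/(1 − 0.68) = 40.625.
The smallest integer exceeding 40.625 is 41, and checking k=41: (45)/(66) = 0.6818 > 0.68.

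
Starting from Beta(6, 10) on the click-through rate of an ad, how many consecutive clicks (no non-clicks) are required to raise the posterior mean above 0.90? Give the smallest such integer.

k = 85

After k clicks and 0 non-clicks the posterior is Beta(6+k, 10), with mean (6+k)/(6+10+k).
Set (6+k)/(16+k) > 0.90 and solve: k > (0.90·16 − 6)/(1 − 0.90) = 84.000.
The smallest integer exceeding 84.000 is 85, and checking k=85: (91)/(101) = 0.9010 > 0.90.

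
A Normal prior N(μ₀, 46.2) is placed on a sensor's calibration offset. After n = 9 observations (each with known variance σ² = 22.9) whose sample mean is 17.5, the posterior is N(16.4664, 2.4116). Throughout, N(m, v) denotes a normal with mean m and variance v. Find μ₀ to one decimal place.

μ₀ = -2.3

With known observation variance, the Normal–Normal posterior has precision τ_n = τ₀ + n/σ² and mean μ_n = (τ₀μ₀ + (n/σ²)x̄)/τ_n.
Here τ₀ = 1/46.2 = 0.021645 and τ_data = 9/22.9 = 0.393013, so τ_n = 0.414658.
Rearranging for μ₀: μ₀ = (μ_n·τ_n − τ_data·x̄)/τ₀ = (16.4664·0.414658 − 0.393013·17.5) / 0.021645 = -0.049803/0.021645 ≈ -2.3.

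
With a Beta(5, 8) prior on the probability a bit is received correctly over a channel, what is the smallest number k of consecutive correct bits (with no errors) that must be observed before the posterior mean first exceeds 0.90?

After k correct bits and 0 errors the posterior is Beta(5+k, 8), with mean (5+k)/(5+8+k).
Set (5+k)/(13+k) > 0.90 and solve: k > (0.90·13 − 5)/(1 − 0.90) = 67.000.
The smallest integer exceeding 67.000 is 68.

k = 68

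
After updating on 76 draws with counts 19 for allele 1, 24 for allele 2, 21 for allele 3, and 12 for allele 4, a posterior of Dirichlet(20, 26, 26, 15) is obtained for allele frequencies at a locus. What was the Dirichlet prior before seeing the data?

Dirichlet(1, 2, 5, 3)

For a Dirichlet(α) prior with multinomial counts c, the posterior is Dirichlet(α + c) componentwise.
Subtract each count from the matching posterior parameter: 20−19=1, 26−24=2, 26−21=5, 15−12=3.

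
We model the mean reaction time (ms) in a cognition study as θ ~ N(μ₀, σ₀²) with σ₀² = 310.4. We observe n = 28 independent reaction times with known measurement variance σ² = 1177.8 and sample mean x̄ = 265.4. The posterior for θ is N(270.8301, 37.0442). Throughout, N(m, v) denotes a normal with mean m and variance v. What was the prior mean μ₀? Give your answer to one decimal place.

μ₀ = 310.9

With known observation variance, the Normal–Normal posterior has precision τ_n = τ₀ + n/σ² and mean μ_n = (τ₀μ₀ + (n/σ²)x̄)/τ_n.
Here τ₀ = 1/310.4 = 0.003222 and τ_data = 28/1177.8 = 0.023773, so τ_n = 0.026995.
Rearranging for μ₀: μ₀ = (μ_n·τ_n − τ_data·x̄)/τ₀ = (270.8301·0.026995 − 0.023773·265.4) / 0.003222 = 1.001704/0.003222 ≈ 310.9.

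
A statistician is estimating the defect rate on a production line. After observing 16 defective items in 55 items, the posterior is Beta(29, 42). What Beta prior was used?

Beta(13, 3)

Under Beta–binomial conjugacy the posterior parameters are (α+s, β+f).
So α = 29 − 16 = 13 and β = 42 − 39 = 3.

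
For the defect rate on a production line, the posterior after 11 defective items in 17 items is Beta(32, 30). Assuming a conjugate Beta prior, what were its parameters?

Beta(21, 24)

A Beta(a, b) prior with s successes and f failures in binomial data gives a Beta(a+s, b+f) posterior.
Subtract the data counts: 32−11=21, 30−6=24.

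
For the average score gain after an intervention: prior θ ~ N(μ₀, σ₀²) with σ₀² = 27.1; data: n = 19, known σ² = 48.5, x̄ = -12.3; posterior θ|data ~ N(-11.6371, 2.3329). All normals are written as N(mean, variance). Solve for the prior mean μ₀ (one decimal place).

μ₀ = -4.6

With known observation variance, the Normal–Normal posterior has precision τ_n = τ₀ + n/σ² and mean μ_n = (τ₀μ₀ + (n/σ²)x̄)/τ_n.
Here τ₀ = 1/27.1 = 0.036900 and τ_data = 19/48.5 = 0.391753, so τ_n = 0.428653.
Rearranging for μ₀: μ₀ = (μ_n·τ_n − τ_data·x̄)/τ₀ = (-11.6371·0.428653 − 0.391753·-12.3) / 0.036900 = -0.169716/0.036900 ≈ -4.6.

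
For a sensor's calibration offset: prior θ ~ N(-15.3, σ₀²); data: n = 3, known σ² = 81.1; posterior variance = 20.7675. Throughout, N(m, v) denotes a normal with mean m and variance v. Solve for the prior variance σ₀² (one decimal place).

σ₀² = 89.6

For the Normal–Normal model with known σ², precisions add: τ_n = τ₀ + n/σ².
So 1/σ₀² = 1/20.7675 − 3/81.1 = 0.048152 − 0.036991 = 0.011161.
Hence σ₀² = 1/0.011161 ≈ 89.6.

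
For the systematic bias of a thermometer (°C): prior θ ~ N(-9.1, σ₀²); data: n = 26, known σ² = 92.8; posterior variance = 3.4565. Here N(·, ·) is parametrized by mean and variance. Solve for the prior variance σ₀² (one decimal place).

σ₀² = 109.4

Posterior precision equals prior precision plus data precision: 1/σ_n² = 1/σ₀² + n/σ².
So 1/σ₀² = 1/3.4565 − 26/92.8 = 0.289310 − 0.280172 = 0.009138.
Hence σ₀² = 1/0.009138 ≈ 109.4.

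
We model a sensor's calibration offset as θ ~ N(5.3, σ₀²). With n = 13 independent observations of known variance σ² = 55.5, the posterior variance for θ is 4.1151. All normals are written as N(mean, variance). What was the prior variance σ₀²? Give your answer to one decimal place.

For the Normal–Normal model with known σ², precisions add: τ_n = τ₀ + n/σ².
So 1/σ₀² = 1/4.1151 − 13/55.5 = 0.243007 − 0.234234 = 0.008773.
Hence σ₀² = 1/0.008773 ≈ 114.0.

σ₀² = 114.0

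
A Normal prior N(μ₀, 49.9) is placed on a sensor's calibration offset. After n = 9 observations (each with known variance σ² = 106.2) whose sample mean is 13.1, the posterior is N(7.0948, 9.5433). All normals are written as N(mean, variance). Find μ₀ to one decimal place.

With known observation variance, the Normal–Normal posterior has precision τ_n = τ₀ + n/σ² and mean μ_n = (τ₀μ₀ + (n/σ²)x̄)/τ_n.
Here τ₀ = 1/49.9 = 0.020040 and τ_data = 9/106.2 = 0.084746, so τ_n = 0.104786.
Rearranging for μ₀: μ₀ = (μ_n·τ_n − τ_data·x̄)/τ₀ = (7.0948·0.104786 − 0.084746·13.1) / 0.020040 = -0.366737/0.020040 ≈ -18.3.

μ₀ = -18.3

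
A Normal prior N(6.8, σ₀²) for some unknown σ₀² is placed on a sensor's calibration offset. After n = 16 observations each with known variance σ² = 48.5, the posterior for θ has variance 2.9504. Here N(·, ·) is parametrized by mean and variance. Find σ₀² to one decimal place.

Posterior precision equals prior precision plus data precision: 1/σ_n² = 1/σ₀² + n/σ².
So 1/σ₀² = 1/2.9504 − 16/48.5 = 0.338937 − 0.329897 = 0.009040.
Hence σ₀² = 1/0.009040 ≈ 110.6.

σ₀² = 110.6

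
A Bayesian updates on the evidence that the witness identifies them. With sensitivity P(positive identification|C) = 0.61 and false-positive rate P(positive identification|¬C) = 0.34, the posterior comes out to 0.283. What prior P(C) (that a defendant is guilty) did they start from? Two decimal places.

P(C) = 0.18

Bayes' rule in odds form gives O(C|E) = O(C)·[P(E|C)/P(E|¬C)], hence O(C) = O(C|E)/LR.
Posterior odds = 0.283/(1−0.283) = 0.3947. LR = 0.61/0.34 = 1.7941.
Prior odds = 0.3947/1.7941 = 0.2200, so P(C) = 0.2200/(1+0.2200) ≈ 0.18.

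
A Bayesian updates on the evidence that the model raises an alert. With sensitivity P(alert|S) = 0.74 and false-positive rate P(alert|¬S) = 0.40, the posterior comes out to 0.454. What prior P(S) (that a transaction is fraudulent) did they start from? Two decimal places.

P(S) = 0.31

Bayes' rule in odds form gives O(S|E) = O(S)·[P(E|S)/P(E|¬S)], hence O(S) = O(S|E)/LR.
Posterior odds = 0.454/(1−0.454) = 0.8315. LR = 0.74/0.40 = 1.8500.
Prior odds = 0.8315/1.8500 = 0.4495, so P(S) = 0.4495/(1+0.4495) ≈ 0.31.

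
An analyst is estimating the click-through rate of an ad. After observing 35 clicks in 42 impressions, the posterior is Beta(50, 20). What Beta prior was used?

Beta is conjugate to the binomial likelihood: posterior = Beta(α+s, β+f).
So α = 50 − 35 = 15 and β = 20 − 7 = 13.

Beta(15, 13)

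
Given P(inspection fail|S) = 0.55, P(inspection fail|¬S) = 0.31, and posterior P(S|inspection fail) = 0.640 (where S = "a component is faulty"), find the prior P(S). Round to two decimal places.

In odds form, posterior odds = prior odds × likelihood ratio, so prior odds = posterior odds ÷ LR.
Posterior odds = 0.640/(1−0.640) = 1.7778. LR = 0.55/0.31 = 1.7742.
Prior odds = 1.7778/1.7742 = 1.0020, so P(S) = 1.0020/(1+1.0020) ≈ 0.50.

P(S) = 0.50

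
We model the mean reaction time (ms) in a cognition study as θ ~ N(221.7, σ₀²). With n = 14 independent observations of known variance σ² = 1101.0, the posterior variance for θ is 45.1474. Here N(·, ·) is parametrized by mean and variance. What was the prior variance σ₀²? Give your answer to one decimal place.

For the Normal–Normal model with known σ², precisions add: τ_n = τ₀ + n/σ².
So 1/σ₀² = 1/45.1474 − 14/1101.0 = 0.022150 − 0.012716 = 0.009434.
Hence σ₀² = 1/0.009434 ≈ 106.0.

σ₀² = 106.0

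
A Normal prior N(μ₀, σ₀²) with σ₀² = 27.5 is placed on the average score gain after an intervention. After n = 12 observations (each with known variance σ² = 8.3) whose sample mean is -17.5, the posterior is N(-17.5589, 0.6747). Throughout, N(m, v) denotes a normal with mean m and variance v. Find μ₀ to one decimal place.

μ₀ = -19.9

The posterior mean is a precision-weighted average: μ_n = (τ₀μ₀ + τ_data·x̄)/(τ₀+τ_data), with τ₀=1/σ₀² and τ_data=n/σ².
Here τ₀ = 1/27.5 = 0.036364 and τ_data = 12/8.3 = 1.445783, so τ_n = 1.482147.
Rearranging for μ₀: μ₀ = (μ_n·τ_n − τ_data·x̄)/τ₀ = (-17.5589·1.482147 − 1.445783·-17.5) / 0.036364 = -0.723668/0.036364 ≈ -19.9.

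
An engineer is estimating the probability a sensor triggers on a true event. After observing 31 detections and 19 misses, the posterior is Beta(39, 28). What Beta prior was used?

Under Beta–binomial conjugacy the posterior parameters are (α+s, β+f).
So α = 39 − 31 = 8 and β = 28 − 19 = 9.

Beta(8, 9)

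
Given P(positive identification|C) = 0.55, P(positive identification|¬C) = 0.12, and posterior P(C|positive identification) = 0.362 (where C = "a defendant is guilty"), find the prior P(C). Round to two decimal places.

P(C) = 0.11

In odds form, posterior odds = prior odds × likelihood ratio, so prior odds = posterior odds ÷ LR.
Posterior odds = 0.362/(1−0.362) = 0.5674. LR = 0.55/0.12 = 4.5833.
Prior odds = 0.5674/4.5833 = 0.1238, so P(C) = 0.1238/(1+0.1238) ≈ 0.11.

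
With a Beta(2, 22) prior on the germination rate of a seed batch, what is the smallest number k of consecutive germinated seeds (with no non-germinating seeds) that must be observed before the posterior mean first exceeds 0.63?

k = 36

After k germinated seeds and 0 non-germinating seeds the posterior is Beta(2+k, 22), with mean (2+k)/(2+22+k).
Set (2+k)/(24+k) > 0.63 and solve: k > (0.63·24 − 2)/(1 − 0.63) = 35.459.
The smallest integer exceeding 35.459 is 36, and checking k=36: (38)/(60) = 0.6333 > 0.63.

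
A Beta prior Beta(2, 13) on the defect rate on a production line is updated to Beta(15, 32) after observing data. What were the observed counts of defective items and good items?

A Beta(a, b) prior with s successes and f failures in binomial data gives a Beta(a+s, b+f) posterior.
Match parameters: s=15−2=13, f=32−13=19.

13 defective items and 19 good items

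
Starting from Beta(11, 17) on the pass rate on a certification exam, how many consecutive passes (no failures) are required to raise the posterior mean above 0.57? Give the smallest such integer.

After k passes and 0 failures the posterior is Beta(11+k, 17), with mean (11+k)/(11+17+k).
Set (11+k)/(28+k) > 0.57 and solve: k > (0.57·28 − 11)/(1 − 0.57) = 11.535.
The smallest integer exceeding 11.535 is 12, and checking k=12: (23)/(40) = 0.5750 > 0.57.

k = 12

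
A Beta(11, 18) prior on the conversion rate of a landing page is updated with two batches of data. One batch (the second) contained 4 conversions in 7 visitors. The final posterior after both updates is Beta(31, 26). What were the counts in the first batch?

16 conversions and 5 bounces

Because Beta–binomial updating is additive in the counts, the combined data contributed (α_post−α_prior, β_post−β_prior) successes and failures.
Total across both batches: 31−11=20 conversions, 26−18=8 bounces.
Subtract the second batch: 20−4=16 conversions and 8−3=5 bounces.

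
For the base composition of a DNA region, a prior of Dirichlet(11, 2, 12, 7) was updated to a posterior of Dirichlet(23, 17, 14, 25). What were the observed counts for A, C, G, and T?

For a Dirichlet(α) prior with multinomial counts c, the posterior is Dirichlet(α + c) componentwise.
Counts are posterior − prior componentwise: 23−11=12, 17−2=15, 14−12=2, 25−7=18.

counts (12, 15, 2, 18)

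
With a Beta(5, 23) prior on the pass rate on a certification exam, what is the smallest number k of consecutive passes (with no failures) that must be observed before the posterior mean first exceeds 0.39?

After k passes and 0 failures the posterior is Beta(5+k, 23), with mean (5+k)/(5+23+k).
Set (5+k)/(28+k) > 0.39 and solve: k > (0.39·28 − 5)/(1 − 0.39) = 9.705.
The smallest integer exceeding 9.705 is 10, and checking k=10: (15)/(38) = 0.3947 > 0.39.

k = 10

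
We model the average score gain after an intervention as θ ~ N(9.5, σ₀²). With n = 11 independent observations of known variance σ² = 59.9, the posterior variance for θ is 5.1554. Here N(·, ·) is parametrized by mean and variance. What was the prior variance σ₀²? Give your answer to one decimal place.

Posterior precision equals prior precision plus data precision: 1/σ_n² = 1/σ₀² + n/σ².
So 1/σ₀² = 1/5.1554 − 11/59.9 = 0.193971 − 0.183639 = 0.010332.
Hence σ₀² = 1/0.010332 ≈ 96.8.

σ₀² = 96.8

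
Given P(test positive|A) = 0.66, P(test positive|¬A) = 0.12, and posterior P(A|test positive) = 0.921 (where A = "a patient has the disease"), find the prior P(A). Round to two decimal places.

P(A) = 0.68

Bayes' rule in odds form gives O(A|E) = O(A)·[P(E|A)/P(E|¬A)], hence O(A) = O(A|E)/LR.
Posterior odds = 0.921/(1−0.921) = 11.6582. LR = 0.66/0.12 = 5.5000.
Prior odds = 11.6582/5.5000 = 2.1197, so P(A) = 2.1197/(1+2.1197) ≈ 0.68.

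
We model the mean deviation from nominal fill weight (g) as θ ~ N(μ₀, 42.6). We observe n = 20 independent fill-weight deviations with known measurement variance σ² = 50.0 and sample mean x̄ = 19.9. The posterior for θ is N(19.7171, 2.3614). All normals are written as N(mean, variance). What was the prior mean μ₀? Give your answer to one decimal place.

The posterior mean is a precision-weighted average: μ_n = (τ₀μ₀ + τ_data·x̄)/(τ₀+τ_data), with τ₀=1/σ₀² and τ_data=n/σ².
Here τ₀ = 1/42.6 = 0.023474 and τ_data = 20/50.0 = 0.400000, so τ_n = 0.423474.
Rearranging for μ₀: μ₀ = (μ_n·τ_n − τ_data·x̄)/τ₀ = (19.7171·0.423474 − 0.400000·19.9) / 0.023474 = 0.389679/0.023474 ≈ 16.6.

μ₀ = 16.6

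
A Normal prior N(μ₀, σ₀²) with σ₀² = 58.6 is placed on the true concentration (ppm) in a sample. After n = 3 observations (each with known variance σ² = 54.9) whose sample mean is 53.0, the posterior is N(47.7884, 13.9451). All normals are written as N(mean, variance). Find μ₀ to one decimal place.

μ₀ = 31.1

With known observation variance, the Normal–Normal posterior has precision τ_n = τ₀ + n/σ² and mean μ_n = (τ₀μ₀ + (n/σ²)x̄)/τ_n.
Here τ₀ = 1/58.6 = 0.017065 and τ_data = 3/54.9 = 0.054645, so τ_n = 0.071710.
Rearranging for μ₀: μ₀ = (μ_n·τ_n − τ_data·x̄)/τ₀ = (47.7884·0.071710 − 0.054645·53.0) / 0.017065 = 0.530721/0.017065 ≈ 31.1.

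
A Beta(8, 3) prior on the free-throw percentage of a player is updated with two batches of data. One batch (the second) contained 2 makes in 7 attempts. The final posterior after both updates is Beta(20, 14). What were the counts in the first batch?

10 makes and 6 misses

Because Beta–binomial updating is additive in the counts, the combined data contributed (α_post−α_prior, β_post−β_prior) successes and failures.
Total across both batches: 20−8=12 makes, 14−3=11 misses.
Subtract the second batch: 12−2=10 makes and 11−5=6 misses.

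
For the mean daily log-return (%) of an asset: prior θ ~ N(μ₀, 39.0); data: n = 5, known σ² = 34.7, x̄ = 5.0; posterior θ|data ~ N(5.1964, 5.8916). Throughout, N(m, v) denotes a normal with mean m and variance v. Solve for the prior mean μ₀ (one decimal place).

μ₀ = 6.3

With known observation variance, the Normal–Normal posterior has precision τ_n = τ₀ + n/σ² and mean μ_n = (τ₀μ₀ + (n/σ²)x̄)/τ_n.
Here τ₀ = 1/39.0 = 0.025641 and τ_data = 5/34.7 = 0.144092, so τ_n = 0.169733.
Rearranging for μ₀: μ₀ = (μ_n·τ_n − τ_data·x̄)/τ₀ = (5.1964·0.169733 − 0.144092·5.0) / 0.025641 = 0.161541/0.025641 ≈ 6.3.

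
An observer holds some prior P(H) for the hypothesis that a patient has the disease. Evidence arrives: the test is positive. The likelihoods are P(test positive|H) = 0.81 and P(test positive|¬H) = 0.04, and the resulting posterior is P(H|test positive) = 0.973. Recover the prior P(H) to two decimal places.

P(H) = 0.64

Bayes' rule in odds form gives O(H|E) = O(H)·[P(E|H)/P(E|¬H)], hence O(H) = O(H|E)/LR.
Posterior odds = 0.973/(1−0.973) = 36.0370. LR = 0.81/0.04 = 20.2500.
Prior odds = 36.0370/20.2500 = 1.7796, so P(H) = 1.7796/(1+1.7796) ≈ 0.64.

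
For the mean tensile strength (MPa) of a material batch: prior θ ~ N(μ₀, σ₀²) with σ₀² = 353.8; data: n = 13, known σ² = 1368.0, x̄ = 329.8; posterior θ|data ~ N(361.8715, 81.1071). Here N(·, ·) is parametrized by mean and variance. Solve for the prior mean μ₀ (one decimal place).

The posterior mean is a precision-weighted average: μ_n = (τ₀μ₀ + τ_data·x̄)/(τ₀+τ_data), with τ₀=1/σ₀² and τ_data=n/σ².
Here τ₀ = 1/353.8 = 0.002826 and τ_data = 13/1368.0 = 0.009503, so τ_n = 0.012329.
Rearranging for μ₀: μ₀ = (μ_n·τ_n − τ_data·x̄)/τ₀ = (361.8715·0.012329 − 0.009503·329.8) / 0.002826 = 1.327424/0.002826 ≈ 469.7.

μ₀ = 469.7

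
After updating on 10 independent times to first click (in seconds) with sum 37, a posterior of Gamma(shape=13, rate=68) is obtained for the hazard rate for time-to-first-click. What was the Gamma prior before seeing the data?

Gamma(shape=3, rate=31)

Gamma–exponential conjugacy: posterior shape = α + n, posterior rate = β + Σtᵢ.
So α = 13 − 10 = 3 and β = 68 − 37 = 31.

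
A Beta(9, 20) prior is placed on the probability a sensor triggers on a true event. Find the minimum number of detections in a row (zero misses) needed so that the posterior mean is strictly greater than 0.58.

k = 19

After k detections and 0 misses the posterior is Beta(9+k, 20), with mean (9+k)/(9+20+k).
Set (9+k)/(29+k) > 0.58 and solve: k > (0.58·29 − 9)/(1 − 0.58) = 18.619.
The smallest integer exceeding 18.619 is 19, and checking k=19: (28)/(48) = 0.5833 > 0.58.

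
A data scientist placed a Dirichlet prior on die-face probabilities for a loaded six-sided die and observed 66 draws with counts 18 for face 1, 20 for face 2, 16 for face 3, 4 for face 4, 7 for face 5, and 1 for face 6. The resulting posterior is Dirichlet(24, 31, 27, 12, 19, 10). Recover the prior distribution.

Dirichlet(6, 11, 11, 8, 12, 9)

For a Dirichlet(α) prior with multinomial counts c, the posterior is Dirichlet(α + c) componentwise.
Subtract each count from the matching posterior parameter: 24−18=6, 31−20=11, 27−16=11, 12−4=8, 19−7=12, 10−1=9.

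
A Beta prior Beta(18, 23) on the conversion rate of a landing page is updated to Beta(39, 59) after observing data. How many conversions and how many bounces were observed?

21 conversions and 36 bounces

Beta is conjugate to the binomial likelihood: posterior = Beta(α+s, β+f).
Match parameters: s=39−18=21, f=59−23=36.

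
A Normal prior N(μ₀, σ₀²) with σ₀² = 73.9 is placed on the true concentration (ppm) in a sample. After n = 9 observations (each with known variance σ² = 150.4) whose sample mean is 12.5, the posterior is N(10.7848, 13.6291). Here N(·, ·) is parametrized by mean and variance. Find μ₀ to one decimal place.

μ₀ = 3.2

With known observation variance, the Normal–Normal posterior has precision τ_n = τ₀ + n/σ² and mean μ_n = (τ₀μ₀ + (n/σ²)x̄)/τ_n.
Here τ₀ = 1/73.9 = 0.013532 and τ_data = 9/150.4 = 0.059840, so τ_n = 0.073372.
Rearranging for μ₀: μ₀ = (μ_n·τ_n − τ_data·x̄)/τ₀ = (10.7848·0.073372 − 0.059840·12.5) / 0.013532 = 0.043302/0.013532 ≈ 3.2.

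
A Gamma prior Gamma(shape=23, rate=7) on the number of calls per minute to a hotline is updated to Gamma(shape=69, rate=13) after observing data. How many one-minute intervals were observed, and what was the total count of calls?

A Gamma(α, β) prior (rate parametrization) on a Poisson rate with n observations summing to S gives posterior Gamma(α+S, β+n).
Matching: Σxᵢ = 69 − 23 = 46 and n = 13 − 7 = 6.

n = 6 one-minute intervals with total 46 calls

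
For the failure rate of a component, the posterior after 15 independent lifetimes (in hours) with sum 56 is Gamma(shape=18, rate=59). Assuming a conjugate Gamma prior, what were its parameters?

Gamma–exponential conjugacy: posterior shape = α + n, posterior rate = β + Σtᵢ.
So α = 18 − 15 = 3 and β = 59 − 56 = 3.

Gamma(shape=3, rate=3)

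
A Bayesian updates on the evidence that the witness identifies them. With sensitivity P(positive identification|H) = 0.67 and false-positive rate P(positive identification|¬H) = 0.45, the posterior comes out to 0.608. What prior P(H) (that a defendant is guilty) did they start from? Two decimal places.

Bayes' rule in odds form gives O(H|E) = O(H)·[P(E|H)/P(E|¬H)], hence O(H) = O(H|E)/LR.
Posterior odds = 0.608/(1−0.608) = 1.5510. LR = 0.67/0.45 = 1.4889.
Prior odds = 1.5510/1.4889 = 1.0417, so P(H) = 1.0417/(1+1.0417) ≈ 0.51.

P(H) = 0.51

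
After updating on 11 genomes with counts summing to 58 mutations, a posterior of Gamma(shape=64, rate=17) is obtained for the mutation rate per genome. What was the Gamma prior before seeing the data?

Gamma(shape=6, rate=6)

A Gamma(α, β) prior (rate parametrization) on a Poisson rate with n observations summing to S gives posterior Gamma(α+S, β+n).
So α = 64 − 58 = 6 and β = 17 − 11 = 6.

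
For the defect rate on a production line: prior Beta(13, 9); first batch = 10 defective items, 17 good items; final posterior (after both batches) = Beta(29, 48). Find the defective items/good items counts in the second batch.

6 defective items and 22 good items

Sequential conjugate updates are equivalent to a single update on the pooled data, so total successes = posterior α − prior α and total failures = posterior β − prior β.
Total across both batches: 29−13=16 defective items, 48−9=39 good items.
Subtract the first batch: 16−10=6 defective items and 39−17=22 good items.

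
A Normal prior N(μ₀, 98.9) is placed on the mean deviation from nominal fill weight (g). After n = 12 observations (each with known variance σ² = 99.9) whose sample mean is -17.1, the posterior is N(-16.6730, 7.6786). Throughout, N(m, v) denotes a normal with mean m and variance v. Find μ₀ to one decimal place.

The posterior mean is a precision-weighted average: μ_n = (τ₀μ₀ + τ_data·x̄)/(τ₀+τ_data), with τ₀=1/σ₀² and τ_data=n/σ².
Here τ₀ = 1/98.9 = 0.010111 and τ_data = 12/99.9 = 0.120120, so τ_n = 0.130231.
Rearranging for μ₀: μ₀ = (μ_n·τ_n − τ_data·x̄)/τ₀ = (-16.6730·0.130231 − 0.120120·-17.1) / 0.010111 = -0.117289/0.010111 ≈ -11.6.

μ₀ = -11.6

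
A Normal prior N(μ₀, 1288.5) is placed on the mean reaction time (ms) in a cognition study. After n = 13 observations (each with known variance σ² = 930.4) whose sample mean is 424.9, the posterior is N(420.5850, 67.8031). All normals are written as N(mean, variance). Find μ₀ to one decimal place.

μ₀ = 342.9

The posterior mean is a precision-weighted average: μ_n = (τ₀μ₀ + τ_data·x̄)/(τ₀+τ_data), with τ₀=1/σ₀² and τ_data=n/σ².
Here τ₀ = 1/1288.5 = 0.000776 and τ_data = 13/930.4 = 0.013972, so τ_n = 0.014748.
Rearranging for μ₀: μ₀ = (μ_n·τ_n − τ_data·x̄)/τ₀ = (420.5850·0.014748 − 0.013972·424.9) / 0.000776 = 0.266085/0.000776 ≈ 342.9.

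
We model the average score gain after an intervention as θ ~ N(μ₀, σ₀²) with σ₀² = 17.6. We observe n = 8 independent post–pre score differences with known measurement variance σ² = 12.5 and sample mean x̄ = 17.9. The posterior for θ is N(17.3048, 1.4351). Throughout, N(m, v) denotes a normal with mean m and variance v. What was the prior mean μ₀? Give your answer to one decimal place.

With known observation variance, the Normal–Normal posterior has precision τ_n = τ₀ + n/σ² and mean μ_n = (τ₀μ₀ + (n/σ²)x̄)/τ_n.
Here τ₀ = 1/17.6 = 0.056818 and τ_data = 8/12.5 = 0.640000, so τ_n = 0.696818.
Rearranging for μ₀: μ₀ = (μ_n·τ_n − τ_data·x̄)/τ₀ = (17.3048·0.696818 − 0.640000·17.9) / 0.056818 = 0.602296/0.056818 ≈ 10.6.

μ₀ = 10.6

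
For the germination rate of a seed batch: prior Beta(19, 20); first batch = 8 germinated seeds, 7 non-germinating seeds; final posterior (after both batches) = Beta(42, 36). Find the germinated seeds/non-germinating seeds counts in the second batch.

Because Beta–binomial updating is additive in the counts, the combined data contributed (α_post−α_prior, β_post−β_prior) successes and failures.
Total across both batches: 42−19=23 germinated seeds, 36−20=16 non-germinating seeds.
Subtract the first batch: 23−8=15 germinated seeds and 16−7=9 non-germinating seeds.

15 germinated seeds and 9 non-germinating seeds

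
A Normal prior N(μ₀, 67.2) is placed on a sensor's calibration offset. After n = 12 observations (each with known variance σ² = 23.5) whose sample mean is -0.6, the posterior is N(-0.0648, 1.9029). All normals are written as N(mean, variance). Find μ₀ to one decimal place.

The posterior mean is a precision-weighted average: μ_n = (τ₀μ₀ + τ_data·x̄)/(τ₀+τ_data), with τ₀=1/σ₀² and τ_data=n/σ².
Here τ₀ = 1/67.2 = 0.014881 and τ_data = 12/23.5 = 0.510638, so τ_n = 0.525519.
Rearranging for μ₀: μ₀ = (μ_n·τ_n − τ_data·x̄)/τ₀ = (-0.0648·0.525519 − 0.510638·-0.6) / 0.014881 = 0.272329/0.014881 ≈ 18.3.

μ₀ = 18.3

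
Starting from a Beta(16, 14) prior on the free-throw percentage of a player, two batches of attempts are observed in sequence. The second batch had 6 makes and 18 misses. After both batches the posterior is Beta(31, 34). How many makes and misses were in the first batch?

Sequential conjugate updates are equivalent to a single update on the pooled data, so total successes = posterior α − prior α and total failures = posterior β − prior β.
Total across both batches: 31−16=15 makes, 34−14=20 misses.
Subtract the second batch: 15−6=9 makes and 20−18=2 misses.

9 makes and 2 misses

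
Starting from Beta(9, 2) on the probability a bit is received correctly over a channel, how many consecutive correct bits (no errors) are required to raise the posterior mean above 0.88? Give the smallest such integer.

k = 6

After k correct bits and 0 errors the posterior is Beta(9+k, 2), with mean (9+k)/(9+2+k).
Set (9+k)/(11+k) > 0.88 and solve: k > (0.88·11 − 9)/(1 − 0.88) = 5.667.
The smallest integer exceeding 5.667 is 6, and checking k=6: (15)/(17) = 0.8824 > 0.88.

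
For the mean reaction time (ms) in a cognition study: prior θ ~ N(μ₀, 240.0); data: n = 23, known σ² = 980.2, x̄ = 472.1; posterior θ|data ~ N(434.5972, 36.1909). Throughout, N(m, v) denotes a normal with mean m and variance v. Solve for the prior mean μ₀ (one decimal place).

μ₀ = 223.4

With known observation variance, the Normal–Normal posterior has precision τ_n = τ₀ + n/σ² and mean μ_n = (τ₀μ₀ + (n/σ²)x̄)/τ_n.
Here τ₀ = 1/240.0 = 0.004167 and τ_data = 23/980.2 = 0.023465, so τ_n = 0.027632.
Rearranging for μ₀: μ₀ = (μ_n·τ_n − τ_data·x̄)/τ₀ = (434.5972·0.027632 − 0.023465·472.1) / 0.004167 = 0.930963/0.004167 ≈ 223.4.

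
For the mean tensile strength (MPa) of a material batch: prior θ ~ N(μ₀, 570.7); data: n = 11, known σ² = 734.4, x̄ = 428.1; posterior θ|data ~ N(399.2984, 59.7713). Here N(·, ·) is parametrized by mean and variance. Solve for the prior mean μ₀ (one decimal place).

The posterior mean is a precision-weighted average: μ_n = (τ₀μ₀ + τ_data·x̄)/(τ₀+τ_data), with τ₀=1/σ₀² and τ_data=n/σ².
Here τ₀ = 1/570.7 = 0.001752 and τ_data = 11/734.4 = 0.014978, so τ_n = 0.016730.
Rearranging for μ₀: μ₀ = (μ_n·τ_n − τ_data·x̄)/τ₀ = (399.2984·0.016730 − 0.014978·428.1) / 0.001752 = 0.268180/0.001752 ≈ 153.1.

μ₀ = 153.1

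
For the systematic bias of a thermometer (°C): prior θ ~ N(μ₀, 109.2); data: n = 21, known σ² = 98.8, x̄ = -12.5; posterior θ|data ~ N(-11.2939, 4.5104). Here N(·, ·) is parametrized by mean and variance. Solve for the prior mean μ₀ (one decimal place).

μ₀ = 16.7

The posterior mean is a precision-weighted average: μ_n = (τ₀μ₀ + τ_data·x̄)/(τ₀+τ_data), with τ₀=1/σ₀² and τ_data=n/σ².
Here τ₀ = 1/109.2 = 0.009158 and τ_data = 21/98.8 = 0.212551, so τ_n = 0.221709.
Rearranging for μ₀: μ₀ = (μ_n·τ_n − τ_data·x̄)/τ₀ = (-11.2939·0.221709 − 0.212551·-12.5) / 0.009158 = 0.152928/0.009158 ≈ 16.7.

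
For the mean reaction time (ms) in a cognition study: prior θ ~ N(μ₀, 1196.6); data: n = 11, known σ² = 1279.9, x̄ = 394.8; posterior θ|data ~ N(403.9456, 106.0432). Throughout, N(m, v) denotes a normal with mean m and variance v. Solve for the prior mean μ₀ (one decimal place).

μ₀ = 498.0

With known observation variance, the Normal–Normal posterior has precision τ_n = τ₀ + n/σ² and mean μ_n = (τ₀μ₀ + (n/σ²)x̄)/τ_n.
Here τ₀ = 1/1196.6 = 0.000836 and τ_data = 11/1279.9 = 0.008594, so τ_n = 0.009430.
Rearranging for μ₀: μ₀ = (μ_n·τ_n − τ_data·x̄)/τ₀ = (403.9456·0.009430 − 0.008594·394.8) / 0.000836 = 0.416296/0.000836 ≈ 498.0.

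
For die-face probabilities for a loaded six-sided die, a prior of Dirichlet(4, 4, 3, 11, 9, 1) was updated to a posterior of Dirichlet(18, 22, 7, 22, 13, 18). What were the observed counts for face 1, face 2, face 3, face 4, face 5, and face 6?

counts (14, 18, 4, 11, 4, 17)

For a Dirichlet(α) prior with multinomial counts c, the posterior is Dirichlet(α + c) componentwise.
Counts are posterior − prior componentwise: 18−4=14, 22−4=18, 7−3=4, 22−11=11, 13−9=4, 18−1=17.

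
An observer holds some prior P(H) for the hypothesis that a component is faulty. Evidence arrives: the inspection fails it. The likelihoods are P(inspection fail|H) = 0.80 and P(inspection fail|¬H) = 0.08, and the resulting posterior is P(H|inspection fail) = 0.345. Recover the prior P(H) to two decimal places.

P(H) = 0.05

Bayes' rule in odds form gives O(H|E) = O(H)·[P(E|H)/P(E|¬H)], hence O(H) = O(H|E)/LR.
Posterior odds = 0.345/(1−0.345) = 0.5267. LR = 0.80/0.08 = 10.0000.
Prior odds = 0.5267/10.0000 = 0.0527, so P(H) = 0.0527/(1+0.0527) ≈ 0.05.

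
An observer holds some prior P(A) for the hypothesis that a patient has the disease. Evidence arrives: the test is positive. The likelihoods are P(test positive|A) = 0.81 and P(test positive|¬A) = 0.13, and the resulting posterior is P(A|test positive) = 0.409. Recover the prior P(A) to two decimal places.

P(A) = 0.10

Bayes' rule in odds form gives O(A|E) = O(A)·[P(E|A)/P(E|¬A)], hence O(A) = O(A|E)/LR.
Posterior odds = 0.409/(1−0.409) = 0.6920. LR = 0.81/0.13 = 6.2308.
Prior odds = 0.6920/6.2308 = 0.1111, so P(A) = 0.1111/(1+0.1111) ≈ 0.10.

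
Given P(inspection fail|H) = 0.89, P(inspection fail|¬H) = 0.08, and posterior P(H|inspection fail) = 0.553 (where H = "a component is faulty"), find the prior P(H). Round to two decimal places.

In odds form, posterior odds = prior odds × likelihood ratio, so prior odds = posterior odds ÷ LR.
Posterior odds = 0.553/(1−0.553) = 1.2371. LR = 0.89/0.08 = 11.1250.
Prior odds = 1.2371/11.1250 = 0.1112, so P(H) = 0.1112/(1+0.1112) ≈ 0.10.

P(H) = 0.10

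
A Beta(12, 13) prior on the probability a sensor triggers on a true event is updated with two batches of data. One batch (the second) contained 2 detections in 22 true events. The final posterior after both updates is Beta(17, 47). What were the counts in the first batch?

Sequential conjugate updates are equivalent to a single update on the pooled data, so total successes = posterior α − prior α and total failures = posterior β − prior β.
Total across both batches: 17−12=5 detections, 47−13=34 misses.
Subtract the second batch: 5−2=3 detections and 34−20=14 misses.

3 detections and 14 misses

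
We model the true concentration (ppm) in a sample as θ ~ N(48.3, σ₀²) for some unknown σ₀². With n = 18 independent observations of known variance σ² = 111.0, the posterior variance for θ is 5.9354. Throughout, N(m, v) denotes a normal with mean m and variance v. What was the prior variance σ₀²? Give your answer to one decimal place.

σ₀² = 158.3

Posterior precision equals prior precision plus data precision: 1/σ_n² = 1/σ₀² + n/σ².
So 1/σ₀² = 1/5.9354 − 18/111.0 = 0.168481 − 0.162162 = 0.006319.
Hence σ₀² = 1/0.006319 ≈ 158.3.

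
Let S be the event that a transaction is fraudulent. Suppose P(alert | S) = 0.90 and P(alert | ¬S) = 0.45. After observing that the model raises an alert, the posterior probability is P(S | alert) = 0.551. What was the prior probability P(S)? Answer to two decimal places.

In odds form, posterior odds = prior odds × likelihood ratio, so prior odds = posterior odds ÷ LR.
Posterior odds = 0.551/(1−0.551) = 1.2272. LR = 0.90/0.45 = 2.0000.
Prior odds = 1.2272/2.0000 = 0.6136, so P(S) = 0.6136/(1+0.6136) ≈ 0.38.

P(S) = 0.38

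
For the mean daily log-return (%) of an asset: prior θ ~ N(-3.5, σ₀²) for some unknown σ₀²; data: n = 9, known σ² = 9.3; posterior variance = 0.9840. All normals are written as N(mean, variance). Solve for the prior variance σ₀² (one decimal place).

Posterior precision equals prior precision plus data precision: 1/σ_n² = 1/σ₀² + n/σ².
So 1/σ₀² = 1/0.9840 − 9/9.3 = 1.016260 − 0.967742 = 0.048518.
Hence σ₀² = 1/0.048518 ≈ 20.6.

σ₀² = 20.6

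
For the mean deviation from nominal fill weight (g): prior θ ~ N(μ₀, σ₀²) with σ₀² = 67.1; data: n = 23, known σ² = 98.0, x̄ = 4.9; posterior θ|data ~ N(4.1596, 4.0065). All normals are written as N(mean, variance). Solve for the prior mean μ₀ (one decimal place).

With known observation variance, the Normal–Normal posterior has precision τ_n = τ₀ + n/σ² and mean μ_n = (τ₀μ₀ + (n/σ²)x̄)/τ_n.
Here τ₀ = 1/67.1 = 0.014903 and τ_data = 23/98.0 = 0.234694, so τ_n = 0.249597.
Rearranging for μ₀: μ₀ = (μ_n·τ_n − τ_data·x̄)/τ₀ = (4.1596·0.249597 − 0.234694·4.9) / 0.014903 = -0.111777/0.014903 ≈ -7.5.

μ₀ = -7.5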